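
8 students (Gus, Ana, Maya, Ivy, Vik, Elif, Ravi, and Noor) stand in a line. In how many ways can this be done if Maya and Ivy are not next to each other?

There are 8! = 40320 arrangements in all. If Maya and Ivy are adjacent, merging them into one block gives 2·(7)! = 10080 arrangements.
So 40320 − 10080 = 30240 arrangements keep them apart.

30240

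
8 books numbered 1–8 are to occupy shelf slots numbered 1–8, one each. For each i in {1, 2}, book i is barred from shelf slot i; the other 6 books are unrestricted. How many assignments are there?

30960

Let Aᵢ (for i ∈ {1, 2}) be the placements that put book i in its forbidden shelf slot. Any j of these fix j positions, leaving (8−j)! ways to fill the rest, and there are C(2,j) ways to pick which j.
By inclusion–exclusion, the number of valid placements is Σ_{j=0}^{2} (−1)^j C(2,j)·(8−j)!.
Computing: 40320 − 10080 + 720 = 30960.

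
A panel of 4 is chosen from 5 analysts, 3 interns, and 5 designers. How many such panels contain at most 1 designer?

Split by how many designers are chosen (0 through 1).
Sum: C(5,0)·C(8,4) + C(5,1)·C(8,3) = 70 + 280 = 350.

350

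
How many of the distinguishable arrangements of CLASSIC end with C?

Fix C in the last position and arrange the remaining 6 letters.
Those 6 letters have S appearing twice, giving (6)!/(2!) = 360.

360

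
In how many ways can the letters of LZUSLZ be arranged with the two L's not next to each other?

Total arrangements of LZUSLZ: 6!/(2!·2!) = 180.
If the two L's are adjacent, glue them into one block, leaving 5 items to arrange: (5)!/(2!) = 60 ways.
Hence 180 − 60 = 120.

120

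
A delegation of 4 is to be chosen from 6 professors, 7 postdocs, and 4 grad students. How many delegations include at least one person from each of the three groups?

1176

Unrestricted: C(17,4) = 2380 ways to pick any 4 of the 17.
Selections missing a whole group: no professors → C(11,4) = 330; no postdocs → C(10,4) = 210; no grad students → C(13,4) = 715.
Add back selections omitting two groups (i.e. drawn from a single group): C(6,4) + C(7,4) + C(4,4) = 51.
By inclusion–exclusion: 2380 − 1255 + 51 = 1176.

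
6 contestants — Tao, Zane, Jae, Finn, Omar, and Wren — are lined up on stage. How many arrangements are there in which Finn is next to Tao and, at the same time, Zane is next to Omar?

96

Treat {Finn,Tao} as one block (2 orders) and {Zane,Omar} as another (2 orders).
That leaves 4 units to arrange: 2 × 2 × 4! = 4 × 24 = 96.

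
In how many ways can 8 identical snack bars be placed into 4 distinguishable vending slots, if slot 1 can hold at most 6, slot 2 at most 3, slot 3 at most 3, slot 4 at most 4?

Without the upper bounds there are C(11,3) = 165 ways to split 8 among 4 vending slots.
Subtract solutions that violate a single cap (substitute x_i' = x_i − (cap_i+1)): x_1 ≥ 7 gives C(4,3) = 4; x_2 ≥ 4 gives C(7,3) = 35; x_3 ≥ 4 gives C(7,3) = 35; x_4 ≥ 5 gives C(6,3) = 20. Together 94.
Add back pairs where two caps are both exceeded: 0 + 0 + 0 + 1 + 0 + 0 = 1.
By inclusion–exclusion the count is 165 − 94 + 1 = 72.

72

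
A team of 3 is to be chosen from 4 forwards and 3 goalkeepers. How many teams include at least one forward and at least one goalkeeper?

With no constraint there are C(7,3) = 35 possible selections.
Selections missing a whole group: no forwards → C(3,3) = 1; no goalkeepers → C(4,3) = 4.
Both groups omitted at once is impossible, so 35 − 5 = 30.

30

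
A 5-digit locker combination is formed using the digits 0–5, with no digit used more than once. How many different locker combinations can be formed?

720

With no repetition, fill the 5 digits in order: 6 choices, then 5, down to 2.
That product is 6 × 5 × 4 × 3 × 2 = 720.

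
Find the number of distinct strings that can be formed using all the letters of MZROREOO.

3360

The 8 letters of MZROREOO have repeats: O appearing 3 times and R appearing twice.
Dividing 8! = 40320 by 3!·2! = 12 for the repeated letters gives 3360.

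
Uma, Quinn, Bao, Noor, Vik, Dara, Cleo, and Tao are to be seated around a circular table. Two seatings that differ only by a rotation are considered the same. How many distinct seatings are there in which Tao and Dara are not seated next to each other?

All circular seatings of 8 people number (7)! = 5040.
Seatings with Tao beside Dara: treat them as a block with 2 internal orders, giving 2 × (6)! = 1440.
Subtracting, 5040 − 1440 = 3600.

3600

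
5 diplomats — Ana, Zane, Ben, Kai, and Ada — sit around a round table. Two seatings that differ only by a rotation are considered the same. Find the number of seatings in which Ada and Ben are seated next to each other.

12

Treat {Ada, Ben} as one unit (2 internal orders) and seat the resulting 4 units around the table: (3)! circular arrangements.
So 2 × (3)! = 2 × 6 = 12.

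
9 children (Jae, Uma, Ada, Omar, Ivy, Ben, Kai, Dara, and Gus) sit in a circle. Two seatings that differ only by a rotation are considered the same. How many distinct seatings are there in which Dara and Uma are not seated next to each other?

Without the restriction there are (8)! = 40320 seatings.
Seatings with Dara beside Uma: treat them as a block with 2 internal orders, giving 2 × (7)! = 10080.
Subtracting, 40320 − 10080 = 30240.

30240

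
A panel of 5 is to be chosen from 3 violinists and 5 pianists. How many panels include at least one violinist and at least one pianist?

Unrestricted: C(8,5) = 56 ways to pick any 5 of the 8.
Subtract selections that omit an entire group: no violinists → C(5,5) = 1; no pianists → C(3,5) = 0.
Both groups omitted at once is impossible, so 56 − 1 = 55.

55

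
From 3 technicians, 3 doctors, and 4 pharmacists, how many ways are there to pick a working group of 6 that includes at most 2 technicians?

175

Split by how many technicians are chosen (0 through 2).
Sum: C(3,0)·C(7,6) + C(3,1)·C(7,5) + C(3,2)·C(7,4) = 7 + 63 + 105 = 175.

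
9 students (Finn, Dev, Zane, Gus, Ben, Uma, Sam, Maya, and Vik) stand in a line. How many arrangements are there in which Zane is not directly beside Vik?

282240

There are 9! = 362880 arrangements in all. If Zane and Vik are adjacent, merging them into one block gives 2·(8)! = 80640 arrangements.
So 362880 − 80640 = 282240 arrangements keep them apart.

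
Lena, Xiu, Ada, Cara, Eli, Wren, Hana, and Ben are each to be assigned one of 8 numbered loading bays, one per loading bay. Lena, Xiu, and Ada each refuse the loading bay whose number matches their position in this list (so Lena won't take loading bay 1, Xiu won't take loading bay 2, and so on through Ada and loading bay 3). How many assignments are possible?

27240

Let Aᵢ (for i ∈ {1, 2, 3}) be the placements that put person i in their forbidden loading bay. Any j of these fix j positions, leaving (8−j)! ways to fill the rest, and there are C(3,j) ways to pick which j.
By inclusion–exclusion, the number of valid placements is Σ_{j=0}^{3} (−1)^j C(3,j)·(8−j)!.
Computing: 40320 − 15120 + 2160 − 120 = 27240.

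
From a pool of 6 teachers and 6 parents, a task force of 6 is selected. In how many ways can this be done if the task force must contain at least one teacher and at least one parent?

Unrestricted: C(12,6) = 924 ways to pick any 6 of the 12.
Selections missing a whole group: no teachers → C(6,6) = 1; no parents → C(6,6) = 1.
Both groups omitted at once is impossible, so 924 − 2 = 922.

922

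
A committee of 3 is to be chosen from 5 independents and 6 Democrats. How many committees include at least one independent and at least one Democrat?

135

Unrestricted: C(11,3) = 165 ways to pick any 3 of the 11.
Subtract selections that omit an entire group: no independents → C(6,3) = 20; no Democrats → C(5,3) = 10.
Both groups omitted at once is impossible, so 165 − 30 = 135.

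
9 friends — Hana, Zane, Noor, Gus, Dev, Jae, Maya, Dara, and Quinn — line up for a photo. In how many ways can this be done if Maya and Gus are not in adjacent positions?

There are 9! = 362880 arrangements in all. If Maya and Gus are adjacent, merging them into one block gives 2·(8)! = 80640 arrangements.
So 362880 − 80640 = 282240 arrangements keep them apart.

282240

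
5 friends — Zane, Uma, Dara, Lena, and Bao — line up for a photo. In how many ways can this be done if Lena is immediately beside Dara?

Glue Lena and Dara into one block (2 internal orders), leaving 4 units to arrange in a row.
So the count is 2·(4)! = 48.

48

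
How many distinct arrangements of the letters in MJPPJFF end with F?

180

Fix F in the last position and arrange the remaining 6 letters.
Those 6 letters have J appearing twice and P appearing twice, giving (6)!/(2!·2!) = 180.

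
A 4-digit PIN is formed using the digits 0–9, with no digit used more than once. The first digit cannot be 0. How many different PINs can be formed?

The first digit has 10−1 = 9 choices (anything except 0).
The remaining 3 digits are filled from the other 9 symbols without repetition: 9 × 8 × 7 = 504.
Total: 9 × 504 = 4536.

4536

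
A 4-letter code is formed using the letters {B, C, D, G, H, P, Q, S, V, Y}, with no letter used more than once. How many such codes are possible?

5040

This is a permutation of 4 out of 10: P(10,4) = 10!/6!.
That product is 10 × 9 × 8 × 7 = 5040.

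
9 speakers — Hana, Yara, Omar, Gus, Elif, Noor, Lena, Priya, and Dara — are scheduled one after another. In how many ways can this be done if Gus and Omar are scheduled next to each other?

80640

Glue Gus and Omar into one block (2 internal orders), leaving 8 units to arrange in a row.
That gives 2 × 8! = 2 × 40320 = 80640.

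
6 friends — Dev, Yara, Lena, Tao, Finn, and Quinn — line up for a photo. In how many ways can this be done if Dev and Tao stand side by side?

Place the 4 others and the Dev-Tao pair as 5 objects in a line; the pair has 2 internal arrangements.
That gives 2 × 5! = 2 × 120 = 240.

240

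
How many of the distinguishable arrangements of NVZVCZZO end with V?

With the last slot taken by V, it remains to arrange the other 7 letters (NZVCZZO).
Those 7 letters have Z appearing 3 times, giving (7)!/(3!) = 840.

840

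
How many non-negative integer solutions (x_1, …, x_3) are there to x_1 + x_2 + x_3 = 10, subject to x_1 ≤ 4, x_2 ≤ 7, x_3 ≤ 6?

By stars and bars, unrestricted non-negative solutions to x_1+…+x_3 = 10 number C(10+2,2) = 66.
Subtract solutions that violate a single cap (substitute x_i' = x_i − (cap_i+1)): x_1 ≥ 5 gives C(7,2) = 21; x_2 ≥ 8 gives C(4,2) = 6; x_3 ≥ 7 gives C(5,2) = 10. Together 37.
No two caps can be exceeded simultaneously, so the pair terms are all 0.
By inclusion–exclusion the count is 66 − 37 + 0 = 29.

29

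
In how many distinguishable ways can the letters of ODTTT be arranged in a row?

The 5 letters of ODTTT have repeats: T appearing 3 times.
So there are 5! / (3!) = 20 distinguishable arrangements.

20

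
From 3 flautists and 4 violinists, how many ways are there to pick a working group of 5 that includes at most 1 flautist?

Split by how many flautists are chosen (0 through 1).
Sum: C(3,0)·C(4,5) + C(3,1)·C(4,4) = 0 + 3 = 3.

3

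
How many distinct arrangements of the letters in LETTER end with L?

30

Fix L in the last position and arrange the remaining 5 letters.
Those 5 letters have E appearing twice and T appearing twice, giving (5)!/(2!·2!) = 30.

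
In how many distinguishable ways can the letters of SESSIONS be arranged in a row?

1680

The 8 letters of SESSIONS have repeats: S appearing 4 times.
Dividing 8! = 40320 by 4! = 24 for the repeated letters gives 1680.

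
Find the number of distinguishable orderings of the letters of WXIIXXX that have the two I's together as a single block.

30

Treat the 2 copies of I as a single block. The multiset to arrange is then {II, W, X, X, X, X}, 6 items in all.
That gives (6)!/(4!) = 30 arrangements.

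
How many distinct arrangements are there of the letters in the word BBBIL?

20

BBBIL has 5 letters with B appearing 3 times.
The number of distinct arrangements is 5!/(3!) = 120/6 = 20.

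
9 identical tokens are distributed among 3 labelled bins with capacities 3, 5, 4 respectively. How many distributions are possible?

10

Ignoring the caps, the number of non-negative solutions to x_1+…+x_3 = 9 is C(11,2) = 55.
Subtract solutions that violate a single cap (substitute x_i' = x_i − (cap_i+1)): x_1 ≥ 4 gives C(7,2) = 21; x_2 ≥ 6 gives C(5,2) = 10; x_3 ≥ 5 gives C(6,2) = 15. Together 46.
Add back pairs where two caps are both exceeded: 0 + 1 + 0 = 1.
By inclusion–exclusion the count is 55 − 46 + 1 = 10.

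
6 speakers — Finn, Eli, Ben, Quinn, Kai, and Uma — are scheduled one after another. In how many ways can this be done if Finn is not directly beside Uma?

There are 6! = 720 arrangements in all. If Finn and Uma are adjacent, merging them into one block gives 2·(5)! = 240 arrangements.
Complementary counting: 720 − 240 = 480.

480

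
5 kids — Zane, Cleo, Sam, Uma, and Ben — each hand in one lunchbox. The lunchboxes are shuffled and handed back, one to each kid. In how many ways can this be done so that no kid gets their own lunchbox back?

44

Let Aᵢ be the assignments in which kid i gets their own lunchbox. We want the size of the complement of A₁∪…∪A_5.
By inclusion–exclusion this is Σ_{j=0}^{5} (−1)^j C(5,j)·(5−j)!.
Computing: 120 − 120 + 60 − 20 + 5 − 1 = 44.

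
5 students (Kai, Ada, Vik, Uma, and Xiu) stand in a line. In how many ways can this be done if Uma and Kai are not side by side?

72

Of the 5! = 120 arrangements, those with Uma and Kai adjacent number 2 × 4! = 48 (treat the pair as a block with 2 internal orders).
Complementary counting: 120 − 48 = 72.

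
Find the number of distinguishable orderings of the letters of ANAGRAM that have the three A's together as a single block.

Treat the 3 copies of A as a single block. The multiset to arrange is then {AAA, G, M, N, R}, 5 items in all.
All 5 items are distinct, so there are (5)! = 120 arrangements.

120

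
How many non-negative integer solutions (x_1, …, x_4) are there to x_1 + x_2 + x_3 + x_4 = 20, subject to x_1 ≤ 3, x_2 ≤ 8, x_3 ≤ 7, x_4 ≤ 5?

Without the upper bounds there are C(23,3) = 1771 ways to split 20 among 4 variables.
Subtract solutions that violate a single cap (substitute x_i' = x_i − (cap_i+1)): x_1 ≥ 4 gives C(19,3) = 969; x_2 ≥ 9 gives C(14,3) = 364; x_3 ≥ 8 gives C(15,3) = 455; x_4 ≥ 6 gives C(17,3) = 680. Together 2468.
Add back pairs where two caps are both exceeded: 120 + 165 + 286 + 20 + 56 + 84 = 731.
Subtract triples: 0 + 4 + 10 + 0 = 14.
By inclusion–exclusion the count is 1771 − 2468 + 731 − 14 = 20.

20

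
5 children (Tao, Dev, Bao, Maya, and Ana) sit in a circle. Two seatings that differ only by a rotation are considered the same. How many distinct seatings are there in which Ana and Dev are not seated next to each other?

12

All circular seatings of 5 people number (4)! = 24.
Seatings with Ana beside Dev: treat them as a block with 2 internal orders, giving 2 × (3)! = 12.
Subtracting, 24 − 12 = 12.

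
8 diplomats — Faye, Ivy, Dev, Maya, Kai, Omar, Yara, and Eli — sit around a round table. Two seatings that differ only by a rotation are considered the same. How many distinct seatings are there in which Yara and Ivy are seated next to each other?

Glue Yara and Ivy into a block (2 internal orders). Seating 7 units around a circle gives (6)! arrangements.
So 2 × (6)! = 2 × 720 = 1440.

1440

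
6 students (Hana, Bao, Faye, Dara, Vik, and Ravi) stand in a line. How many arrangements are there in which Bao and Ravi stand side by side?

240

Place the 4 others and the Bao-Ravi pair as 5 objects in a line; the pair has 2 internal arrangements.
That gives 2 × 5! = 2 × 120 = 240.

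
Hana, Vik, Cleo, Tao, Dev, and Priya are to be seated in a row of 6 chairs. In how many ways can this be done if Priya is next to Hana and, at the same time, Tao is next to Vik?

96

Treat {Priya,Hana} as one block (2 orders) and {Tao,Vik} as another (2 orders).
That leaves 4 units to arrange: 2 × 2 × 4! = 4 × 24 = 96.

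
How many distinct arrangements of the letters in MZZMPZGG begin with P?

210

Fix P in the first position and arrange the remaining 7 letters.
Those 7 letters have G appearing twice, M appearing twice, and Z appearing 3 times, giving (7)!/(3!·2!·2!) = 210.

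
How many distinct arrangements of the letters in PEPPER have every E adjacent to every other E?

20

Treat the 2 copies of E as a single block. The multiset to arrange is then {EE, P, P, P, R}, 5 items in all.
That gives (5)!/(3!) = 20 arrangements.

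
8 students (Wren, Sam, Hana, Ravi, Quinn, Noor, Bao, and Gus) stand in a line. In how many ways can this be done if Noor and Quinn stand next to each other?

Place the 6 others and the Noor-Quinn pair as 7 objects in a line; the pair has 2 internal arrangements.
That gives 2 × 7! = 2 × 5040 = 10080.

10080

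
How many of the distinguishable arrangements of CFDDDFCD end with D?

210

With the last slot taken by D, it remains to arrange the other 7 letters (CFDDFCD).
Those 7 letters have C appearing twice, D appearing 3 times, and F appearing twice, giving (7)!/(3!·2!·2!) = 210.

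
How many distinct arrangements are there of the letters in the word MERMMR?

60

MERMMR has 6 letters with M appearing 3 times and R appearing twice.
Dividing 6! = 720 by 3!·2! = 12 for the repeated letters gives 60.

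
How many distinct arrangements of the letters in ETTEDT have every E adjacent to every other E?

Treat the 2 copies of E as a single block. The multiset to arrange is then {EE, D, T, T, T}, 5 items in all.
That gives (5)!/(3!) = 20 arrangements.

20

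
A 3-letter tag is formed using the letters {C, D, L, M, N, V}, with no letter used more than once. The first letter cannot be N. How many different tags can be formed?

100

The first letter has 6−1 = 5 choices (anything except N).
The remaining 2 letters are filled from the other 5 symbols without repetition: 5 × 4 = 20.
Total: 5 × 20 = 100.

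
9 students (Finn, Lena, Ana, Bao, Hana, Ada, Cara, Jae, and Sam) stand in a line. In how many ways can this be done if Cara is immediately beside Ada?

80640

Glue Cara and Ada into one block (2 internal orders), leaving 8 units to arrange in a row.
So the count is 2·(8)! = 80640.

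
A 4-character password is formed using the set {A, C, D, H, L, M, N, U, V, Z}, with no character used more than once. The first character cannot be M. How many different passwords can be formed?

4536

The first character has 10−1 = 9 choices (anything except M).
The remaining 3 characters are filled from the other 9 symbols without repetition: 9 × 8 × 7 = 504.
Total: 9 × 504 = 4536.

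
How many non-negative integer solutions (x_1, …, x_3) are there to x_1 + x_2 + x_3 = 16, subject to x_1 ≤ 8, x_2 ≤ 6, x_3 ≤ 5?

Without the upper bounds there are C(18,2) = 153 ways to split 16 among 3 variables.
Subtract solutions that violate a single cap (substitute x_i' = x_i − (cap_i+1)): x_1 ≥ 9 gives C(9,2) = 36; x_2 ≥ 7 gives C(11,2) = 55; x_3 ≥ 6 gives C(12,2) = 66. Together 157.
Add back pairs where two caps are both exceeded: 1 + 3 + 10 = 14.
By inclusion–exclusion the count is 153 − 157 + 14 = 10.

10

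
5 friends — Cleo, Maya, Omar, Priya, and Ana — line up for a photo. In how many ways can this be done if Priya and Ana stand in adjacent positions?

48

Place the 3 others and the Priya-Ana pair as 4 objects in a line; the pair has 2 internal arrangements.
That gives 2 × 4! = 2 × 24 = 48.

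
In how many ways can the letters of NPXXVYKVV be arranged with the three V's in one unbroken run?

Treat the 3 copies of V as a single block. The multiset to arrange is then {VVV, K, N, P, X, X, Y}, 7 items in all.
That gives (7)!/(2!) = 2520 arrangements.

2520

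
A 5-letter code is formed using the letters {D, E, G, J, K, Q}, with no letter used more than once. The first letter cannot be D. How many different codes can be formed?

600

The first letter has 6−1 = 5 choices (anything except D).
The remaining 4 letters are filled from the other 5 symbols without repetition: 5 × 4 × 3 × 2 = 120.
Total: 5 × 120 = 600.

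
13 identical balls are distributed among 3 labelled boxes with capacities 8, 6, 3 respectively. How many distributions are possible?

14

By stars and bars, unrestricted non-negative solutions to x_1+…+x_3 = 13 number C(13+2,2) = 105.
Subtract solutions that violate a single cap (substitute x_i' = x_i − (cap_i+1)): x_1 ≥ 9 gives C(6,2) = 15; x_2 ≥ 7 gives C(8,2) = 28; x_3 ≥ 4 gives C(11,2) = 55. Together 98.
Add back pairs where two caps are both exceeded: 0 + 1 + 6 = 7.
By inclusion–exclusion the count is 105 − 98 + 7 = 14.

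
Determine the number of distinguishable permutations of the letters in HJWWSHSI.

Letter multiplicities in HJWWSHSI: H×2, I×1, J×1, S×2, W×2.
Dividing 8! = 40320 by 2!·2!·2! = 8 for the repeated letters gives 5040.

5040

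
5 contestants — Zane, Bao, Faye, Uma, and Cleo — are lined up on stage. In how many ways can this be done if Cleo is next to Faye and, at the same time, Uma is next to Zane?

24

Treat {Cleo,Faye} as one block (2 orders) and {Uma,Zane} as another (2 orders).
That leaves 3 units to arrange: 2 × 2 × 3! = 4 × 6 = 24.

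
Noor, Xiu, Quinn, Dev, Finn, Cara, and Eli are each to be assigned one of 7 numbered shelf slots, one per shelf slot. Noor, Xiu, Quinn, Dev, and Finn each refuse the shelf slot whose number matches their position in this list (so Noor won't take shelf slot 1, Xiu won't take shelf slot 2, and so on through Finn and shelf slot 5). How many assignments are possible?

Let Aᵢ (for 1 ≤ i ≤ 5) be the placements that put person i in their forbidden shelf slot. Any j of these fix j positions, leaving (7−j)! ways to fill the rest, and there are C(5,j) ways to pick which j.
By inclusion–exclusion, the number of valid placements is Σ_{j=0}^{5} (−1)^j C(5,j)·(7−j)!.
Computing: 5040 − 3600 + 1200 − 240 + 30 − 2 = 2428.

2428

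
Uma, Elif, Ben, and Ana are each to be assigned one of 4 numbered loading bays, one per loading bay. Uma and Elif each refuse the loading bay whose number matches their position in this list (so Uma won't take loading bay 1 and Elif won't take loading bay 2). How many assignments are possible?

Let Aᵢ (for i ∈ {1, 2}) be the placements that put person i in their forbidden loading bay. Any j of these fix j positions, leaving (4−j)! ways to fill the rest, and there are C(2,j) ways to pick which j.
By inclusion–exclusion, the number of valid placements is Σ_{j=0}^{2} (−1)^j C(2,j)·(4−j)!.
Computing: 24 − 12 + 2 = 14.

14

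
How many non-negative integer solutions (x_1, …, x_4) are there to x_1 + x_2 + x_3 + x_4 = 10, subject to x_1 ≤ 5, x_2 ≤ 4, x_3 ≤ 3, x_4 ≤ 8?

Ignoring the caps, the number of non-negative solutions to x_1+…+x_4 = 10 is C(13,3) = 286.
Subtract solutions that violate a single cap (substitute x_i' = x_i − (cap_i+1)): x_1 ≥ 6 gives C(7,3) = 35; x_2 ≥ 5 gives C(8,3) = 56; x_3 ≥ 4 gives C(9,3) = 84; x_4 ≥ 9 gives C(4,3) = 4. Together 179.
Add back pairs where two caps are both exceeded: 0 + 1 + 0 + 4 + 0 + 0 = 5.
By inclusion–exclusion the count is 286 − 179 + 5 = 112.

112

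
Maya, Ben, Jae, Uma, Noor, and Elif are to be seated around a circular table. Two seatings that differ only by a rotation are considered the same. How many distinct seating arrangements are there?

Around a circle, 6 distinct people have 6!/6 = (5)! = 120 rotationally distinct seatings.

120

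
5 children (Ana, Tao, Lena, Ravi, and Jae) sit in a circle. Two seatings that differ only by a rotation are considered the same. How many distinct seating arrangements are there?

Seat Ana anywhere (absorbing the rotational symmetry), then permute the other 4: (4)! = 24.

24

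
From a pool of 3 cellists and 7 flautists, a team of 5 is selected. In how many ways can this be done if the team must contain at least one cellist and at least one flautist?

Total 5-person selections from all 10: C(10,5) = 252.
Subtract selections that omit an entire group: no cellists → C(7,5) = 21; no flautists → C(3,5) = 0.
Both groups omitted at once is impossible, so 252 − 21 = 231.

231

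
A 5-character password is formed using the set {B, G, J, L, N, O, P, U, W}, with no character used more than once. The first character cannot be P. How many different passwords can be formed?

13440

The first character has 9−1 = 8 choices (anything except P).
The remaining 4 characters are filled from the other 8 symbols without repetition: 8 × 7 × 6 × 5 = 1680.
Total: 8 × 1680 = 13440.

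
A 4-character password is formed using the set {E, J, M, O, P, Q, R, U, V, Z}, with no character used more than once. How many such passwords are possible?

With no repetition, fill the 4 characters in order: 10 choices, then 9, down to 7.
That product is 10 × 9 × 8 × 7 = 5040.

5040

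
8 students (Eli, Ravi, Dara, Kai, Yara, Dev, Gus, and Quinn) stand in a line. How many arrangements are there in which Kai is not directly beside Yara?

30240

There are 8! = 40320 arrangements in all. If Kai and Yara are adjacent, merging them into one block gives 2·(7)! = 10080 arrangements.
So 40320 − 10080 = 30240 arrangements keep them apart.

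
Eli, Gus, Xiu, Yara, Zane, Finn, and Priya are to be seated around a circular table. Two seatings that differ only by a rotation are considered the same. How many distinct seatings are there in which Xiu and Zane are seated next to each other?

Glue Xiu and Zane into a block (2 internal orders). Seating 6 units around a circle gives (5)! arrangements.
So 2 × (5)! = 2 × 120 = 240.

240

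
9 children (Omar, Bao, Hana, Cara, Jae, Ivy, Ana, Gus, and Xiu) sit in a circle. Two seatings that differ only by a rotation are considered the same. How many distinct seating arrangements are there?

40320

Around a circle, 9 distinct people have 9!/9 = (8)! = 40320 rotationally distinct seatings.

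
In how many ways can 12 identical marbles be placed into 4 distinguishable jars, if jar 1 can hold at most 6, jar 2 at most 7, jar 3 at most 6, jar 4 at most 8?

288

Ignoring the caps, the number of non-negative solutions to x_1+…+x_4 = 12 is C(15,3) = 455.
Subtract solutions that violate a single cap (substitute x_i' = x_i − (cap_i+1)): x_1 ≥ 7 gives C(8,3) = 56; x_2 ≥ 8 gives C(7,3) = 35; x_3 ≥ 7 gives C(8,3) = 56; x_4 ≥ 9 gives C(6,3) = 20. Together 167.
No two caps can be exceeded simultaneously, so the pair terms are all 0.
By inclusion–exclusion the count is 455 − 167 + 0 = 288.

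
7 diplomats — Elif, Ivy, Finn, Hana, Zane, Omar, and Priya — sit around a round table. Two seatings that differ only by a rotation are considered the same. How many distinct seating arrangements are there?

Fix one person's seat to break rotational symmetry; the remaining 6 people can be arranged in (6)! = 720 ways.

720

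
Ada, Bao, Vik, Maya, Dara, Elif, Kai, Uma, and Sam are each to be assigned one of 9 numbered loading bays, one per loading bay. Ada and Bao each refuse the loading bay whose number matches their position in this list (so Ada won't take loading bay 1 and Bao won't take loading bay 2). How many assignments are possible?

287280

Let Aᵢ (for i ∈ {1, 2}) be the placements that put person i in their forbidden loading bay. Any j of these fix j positions, leaving (9−j)! ways to fill the rest, and there are C(2,j) ways to pick which j.
By inclusion–exclusion, the number of valid placements is Σ_{j=0}^{2} (−1)^j C(2,j)·(9−j)!.
Computing: 362880 − 80640 + 5040 = 287280.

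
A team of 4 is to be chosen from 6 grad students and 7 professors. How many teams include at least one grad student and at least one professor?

With no constraint there are C(13,4) = 715 possible selections.
Selections missing a whole group: no grad students → C(7,4) = 35; no professors → C(6,4) = 15.
Both groups omitted at once is impossible, so 715 − 50 = 665.

665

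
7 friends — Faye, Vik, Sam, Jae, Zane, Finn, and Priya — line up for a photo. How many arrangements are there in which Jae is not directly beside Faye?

3600

Of the 7! = 5040 arrangements, those with Jae and Faye adjacent number 2 × 6! = 1440 (treat the pair as a block with 2 internal orders).
So 5040 − 1440 = 3600 arrangements keep them apart.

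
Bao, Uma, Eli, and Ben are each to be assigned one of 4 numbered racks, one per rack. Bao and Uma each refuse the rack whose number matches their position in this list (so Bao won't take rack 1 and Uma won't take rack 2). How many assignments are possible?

14

Let Aᵢ (for i ∈ {1, 2}) be the placements that put person i in their forbidden rack. Any j of these fix j positions, leaving (4−j)! ways to fill the rest, and there are C(2,j) ways to pick which j.
By inclusion–exclusion, the number of valid placements is Σ_{j=0}^{2} (−1)^j C(2,j)·(4−j)!.
Computing: 24 − 12 + 2 = 14.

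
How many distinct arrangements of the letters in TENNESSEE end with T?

420

Fix T in the last position and arrange the remaining 8 letters.
Those 8 letters have E appearing 4 times, N appearing twice, and S appearing twice, giving (8)!/(4!·2!·2!) = 420.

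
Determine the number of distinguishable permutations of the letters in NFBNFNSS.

1680

The 8 letters of NFBNFNSS have repeats: F appearing twice, N appearing 3 times, and S appearing twice.
So there are 8! / (3!·2!·2!) = 1680 distinguishable arrangements.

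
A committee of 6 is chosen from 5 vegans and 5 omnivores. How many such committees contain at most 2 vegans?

Split by how many vegans are chosen (0 through 2).
Sum: C(5,0)·C(5,6) + C(5,1)·C(5,5) + C(5,2)·C(5,4) = 0 + 5 + 50 = 55.

55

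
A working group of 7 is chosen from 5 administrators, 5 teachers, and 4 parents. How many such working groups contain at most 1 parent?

960

Split by how many parents are chosen (0 through 1).
Sum: C(4,0)·C(10,7) + C(4,1)·C(10,6) = 120 + 840 = 960.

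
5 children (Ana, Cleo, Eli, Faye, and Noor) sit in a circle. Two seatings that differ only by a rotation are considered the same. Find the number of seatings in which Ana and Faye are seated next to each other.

Glue Ana and Faye into a block (2 internal orders). Seating 4 units around a circle gives (3)! arrangements.
So 2 × (3)! = 2 × 6 = 12.

12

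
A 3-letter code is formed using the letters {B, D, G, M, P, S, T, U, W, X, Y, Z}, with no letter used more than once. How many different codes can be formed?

Choose and order 3 of the 12 symbols: the first letter has 12 options, the next 11, then 10.
That product is 12 × 11 × 10 = 1320.

1320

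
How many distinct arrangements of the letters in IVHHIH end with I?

Fix I in the last position and arrange the remaining 5 letters.
Those 5 letters have H appearing 3 times, giving (5)!/(3!) = 20.

20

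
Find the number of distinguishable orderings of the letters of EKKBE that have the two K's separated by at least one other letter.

18

There are 5!/(2!·2!) = 30 arrangements of EKKBE in total.
Arrangements with the K's together: treat KK as one letter, giving (4)!/(2!) = 12.
Subtracting, 30 − 12 = 18 arrangements keep the K's apart.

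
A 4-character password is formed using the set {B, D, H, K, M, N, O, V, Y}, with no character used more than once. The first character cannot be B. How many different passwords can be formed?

2688

The first character has 9−1 = 8 choices (anything except B).
The remaining 3 characters are filled from the other 8 symbols without repetition: 8 × 7 × 6 = 336.
Total: 8 × 336 = 2688.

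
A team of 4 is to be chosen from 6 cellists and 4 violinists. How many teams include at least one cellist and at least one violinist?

Unrestricted: C(10,4) = 210 ways to pick any 4 of the 10.
Selections missing a whole group: no cellists → C(4,4) = 1; no violinists → C(6,4) = 15.
Both groups omitted at once is impossible, so 210 − 16 = 194.

194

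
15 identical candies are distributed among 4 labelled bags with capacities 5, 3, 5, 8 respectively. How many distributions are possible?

By stars and bars, unrestricted non-negative solutions to x_1+…+x_4 = 15 number C(15+3,3) = 816.
Subtract solutions that violate a single cap (substitute x_i' = x_i − (cap_i+1)): x_1 ≥ 6 gives C(12,3) = 220; x_2 ≥ 4 gives C(14,3) = 364; x_3 ≥ 6 gives C(12,3) = 220; x_4 ≥ 9 gives C(9,3) = 84. Together 888.
Add back pairs where two caps are both exceeded: 56 + 20 + 1 + 56 + 10 + 1 = 144.
By inclusion–exclusion the count is 816 − 888 + 144 = 72.

72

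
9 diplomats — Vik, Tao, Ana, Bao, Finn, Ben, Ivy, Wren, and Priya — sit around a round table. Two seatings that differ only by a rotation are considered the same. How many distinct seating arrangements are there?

40320

Fix one person's seat to break rotational symmetry; the remaining 8 people can be arranged in (8)! = 40320 ways.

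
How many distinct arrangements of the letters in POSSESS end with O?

30

Fix O in the last position and arrange the remaining 6 letters.
Those 6 letters have S appearing 4 times, giving (6)!/(4!) = 30.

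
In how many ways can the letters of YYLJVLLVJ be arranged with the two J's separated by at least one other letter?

Total arrangements of YYLJVLLVJ: 9!/(3!·2!·2!·2!) = 7560.
Arrangements with the J's together: treat JJ as one letter, giving (8)!/(3!·2!·2!) = 1680.
Subtracting, 7560 − 1680 = 5880 arrangements keep the J's apart.

5880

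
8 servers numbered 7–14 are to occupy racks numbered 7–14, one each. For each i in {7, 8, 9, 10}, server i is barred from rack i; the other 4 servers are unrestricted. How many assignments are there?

Let Aᵢ (for 7 ≤ i ≤ 10) be the placements that put server i in its forbidden rack. Any j of these fix j positions, leaving (8−j)! ways to fill the rest, and there are C(4,j) ways to pick which j.
By inclusion–exclusion, the number of valid placements is Σ_{j=0}^{4} (−1)^j C(4,j)·(8−j)!.
Computing: 40320 − 20160 + 4320 − 480 + 24 = 24024.

24024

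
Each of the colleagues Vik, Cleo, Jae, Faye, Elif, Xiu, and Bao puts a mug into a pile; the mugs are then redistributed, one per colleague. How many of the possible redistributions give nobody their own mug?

1854

This is the derangement count D_7: permutations of 7 items with no fixed point.
By inclusion–exclusion this is Σ_{j=0}^{7} (−1)^j C(7,j)·(7−j)!.
Computing: 5040 − 5040 + 2520 − 840 + 210 − 42 + 7 − 1 = 1854.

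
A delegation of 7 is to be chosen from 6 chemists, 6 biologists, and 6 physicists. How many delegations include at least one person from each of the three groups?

29448

Total 7-person selections from all 18: C(18,7) = 31824.
Selections missing a whole group: no chemists → C(12,7) = 792; no biologists → C(12,7) = 792; no physicists → C(12,7) = 792.
Add back selections omitting two groups (i.e. drawn from a single group): C(6,7) + C(6,7) + C(6,7) = 0.
By inclusion–exclusion: 31824 − 2376 + 0 = 29448.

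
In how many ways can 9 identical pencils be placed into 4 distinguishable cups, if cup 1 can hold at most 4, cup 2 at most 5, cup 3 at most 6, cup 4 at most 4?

Ignoring the caps, the number of non-negative solutions to x_1+…+x_4 = 9 is C(12,3) = 220.
Subtract solutions that violate a single cap (substitute x_i' = x_i − (cap_i+1)): x_1 ≥ 5 gives C(7,3) = 35; x_2 ≥ 6 gives C(6,3) = 20; x_3 ≥ 7 gives C(5,3) = 10; x_4 ≥ 5 gives C(7,3) = 35. Together 100.
No two caps can be exceeded simultaneously, so the pair terms are all 0.
By inclusion–exclusion the count is 220 − 100 + 0 = 120.

120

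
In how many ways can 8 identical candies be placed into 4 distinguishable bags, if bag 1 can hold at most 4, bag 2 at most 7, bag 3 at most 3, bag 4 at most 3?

By stars and bars, unrestricted non-negative solutions to x_1+…+x_4 = 8 number C(8+3,3) = 165.
Subtract solutions that violate a single cap (substitute x_i' = x_i − (cap_i+1)): x_1 ≥ 5 gives C(6,3) = 20; x_2 ≥ 8 gives C(3,3) = 1; x_3 ≥ 4 gives C(7,3) = 35; x_4 ≥ 4 gives C(7,3) = 35. Together 91.
Add back pairs where two caps are both exceeded: 0 + 0 + 0 + 0 + 0 + 1 = 1.
By inclusion–exclusion the count is 165 − 91 + 1 = 75.

75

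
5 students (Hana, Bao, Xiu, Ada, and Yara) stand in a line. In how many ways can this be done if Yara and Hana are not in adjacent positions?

72

There are 5! = 120 arrangements in all. If Yara and Hana are adjacent, merging them into one block gives 2·(4)! = 48 arrangements.
So 120 − 48 = 72 arrangements keep them apart.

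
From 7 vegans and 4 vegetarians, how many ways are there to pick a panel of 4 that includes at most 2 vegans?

Split by how many vegans are chosen (0 through 2).
Sum: C(7,0)·C(4,4) + C(7,1)·C(4,3) + C(7,2)·C(4,2) = 1 + 28 + 126 = 155.

155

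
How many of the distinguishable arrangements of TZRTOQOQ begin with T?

1260

Fix T in the first position and arrange the remaining 7 letters.
Those 7 letters have O appearing twice and Q appearing twice, giving (7)!/(2!·2!) = 1260.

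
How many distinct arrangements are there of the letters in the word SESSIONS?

1680

Letter multiplicities in SESSIONS: E×1, I×1, N×1, O×1, S×4.
So there are 8! / (4!) = 1680 distinguishable arrangements.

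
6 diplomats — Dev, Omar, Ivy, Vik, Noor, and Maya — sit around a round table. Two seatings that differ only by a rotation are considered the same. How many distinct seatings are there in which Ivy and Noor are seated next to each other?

48

Glue Ivy and Noor into a block (2 internal orders). Seating 5 units around a circle gives (4)! arrangements.
So 2 × (4)! = 2 × 24 = 48.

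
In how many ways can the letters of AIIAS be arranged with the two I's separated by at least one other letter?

There are 5!/(2!·2!) = 30 arrangements of AIIAS in total.
If the two I's are adjacent, glue them into one block, leaving 4 items to arrange: (4)!/(2!) = 12 ways.
Hence 30 − 12 = 18.

18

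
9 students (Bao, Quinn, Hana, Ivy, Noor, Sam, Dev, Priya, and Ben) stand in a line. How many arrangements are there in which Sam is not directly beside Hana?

There are 9! = 362880 arrangements in all. If Sam and Hana are adjacent, merging them into one block gives 2·(8)! = 80640 arrangements.
So 362880 − 80640 = 282240 arrangements keep them apart.

282240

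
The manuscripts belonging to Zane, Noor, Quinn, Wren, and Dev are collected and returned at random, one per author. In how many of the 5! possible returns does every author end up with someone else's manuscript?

Count assignments avoiding every fixed point. For any j of the 5 authors fixed to their own manuscript, the other 5−j can be arranged in (5−j)! ways.
By inclusion–exclusion this is Σ_{j=0}^{5} (−1)^j C(5,j)·(5−j)!.
Computing: 120 − 120 + 60 − 20 + 5 − 1 = 44.

44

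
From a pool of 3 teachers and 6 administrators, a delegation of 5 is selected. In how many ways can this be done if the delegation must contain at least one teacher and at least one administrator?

120

Total 5-person selections from all 9: C(9,5) = 126.
Subtract selections that omit an entire group: no teachers → C(6,5) = 6; no administrators → C(3,5) = 0.
Both groups omitted at once is impossible, so 126 − 6 = 120.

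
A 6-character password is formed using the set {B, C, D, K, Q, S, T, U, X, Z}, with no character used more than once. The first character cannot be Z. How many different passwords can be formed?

136080

The first character has 10−1 = 9 choices (anything except Z).
The remaining 5 characters are filled from the other 9 symbols without repetition: 9 × 8 × 7 × 6 × 5 = 15120.
Total: 9 × 15120 = 136080.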